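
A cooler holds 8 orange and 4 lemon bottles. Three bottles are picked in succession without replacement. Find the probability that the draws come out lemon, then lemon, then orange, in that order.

4/55

Chain rule:
P = 4/12 × 3/11 × 8/10 = 96/1320 = 4/55.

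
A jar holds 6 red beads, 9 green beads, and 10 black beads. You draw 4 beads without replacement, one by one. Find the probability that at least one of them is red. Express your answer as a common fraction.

4387/6325

P(no red) = 19/25 × 18/24 × 17/23 × 16/22 = 93024/303600 = 1938/6325.
P(at least one) = 1 − 1938/6325 = 4387/6325.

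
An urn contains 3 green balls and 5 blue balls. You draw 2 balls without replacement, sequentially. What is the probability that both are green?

P(every draw is green) = 3/8 × 2/7 = 6/56 = 3/28.

3/28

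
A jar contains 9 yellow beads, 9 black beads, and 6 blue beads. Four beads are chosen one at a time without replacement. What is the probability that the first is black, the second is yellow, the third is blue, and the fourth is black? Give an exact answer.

27/1771

Each draw changes the counts, so multiply the conditional probabilities along the sequence:
P = 9/24 × 9/23 × 6/22 × 8/21 = 3888/255024 = 27/1771.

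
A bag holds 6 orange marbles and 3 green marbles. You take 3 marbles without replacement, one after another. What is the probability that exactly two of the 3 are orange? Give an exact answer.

One ordering (orange drawn first) has probability 6/9 × 5/8 × 3/7 = 90/504 = 5/28.
There are C(3,2) = 3 such orderings, each equally likely, so P = 3 × 5/28 = 15/28.

15/28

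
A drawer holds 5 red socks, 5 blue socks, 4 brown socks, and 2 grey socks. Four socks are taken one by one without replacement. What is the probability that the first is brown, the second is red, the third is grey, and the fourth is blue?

Each draw changes the counts, so multiply the conditional probabilities along the sequence:
P = 4/16 × 5/15 × 2/14 × 5/13 = 200/43680 = 5/1092.

5/1092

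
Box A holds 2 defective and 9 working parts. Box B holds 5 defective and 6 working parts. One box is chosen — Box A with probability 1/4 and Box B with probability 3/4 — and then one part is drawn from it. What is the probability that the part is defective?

From Box A: P(defective) = 2/11.
From Box B: P(defective) = 5/11.
Total probability = (1/4)(2/11) + (3/4)(5/11) = 17/44.

17/44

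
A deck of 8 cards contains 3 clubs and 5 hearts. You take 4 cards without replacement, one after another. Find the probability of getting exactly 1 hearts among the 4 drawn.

1/14

One ordering (a heart drawn first) has probability 5/8 × 3/7 × 2/6 × 1/5 = 30/1680 = 1/56.
There are C(4,1) = 4 such orderings, each equally likely, so P = 4 × 1/56 = 1/14.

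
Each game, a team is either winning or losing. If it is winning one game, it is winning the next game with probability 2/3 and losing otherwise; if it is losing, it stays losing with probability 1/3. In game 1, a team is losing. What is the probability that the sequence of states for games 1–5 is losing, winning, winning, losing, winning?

Game 1 is given. For each transition, use the conditional probability from the current state:
P(winning | losing) = 2/3; P(winning | winning) = 2/3; P(losing | winning) = 1/3; P(winning | losing) = 2/3.
P = 2/3 × 2/3 × 1/3 × 2/3 = 8/81.

8/81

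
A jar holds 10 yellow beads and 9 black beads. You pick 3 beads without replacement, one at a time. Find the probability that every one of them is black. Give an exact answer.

28/323

P(all black) = 9/19 × 8/18 × 7/17 = 504/5814 = 28/323.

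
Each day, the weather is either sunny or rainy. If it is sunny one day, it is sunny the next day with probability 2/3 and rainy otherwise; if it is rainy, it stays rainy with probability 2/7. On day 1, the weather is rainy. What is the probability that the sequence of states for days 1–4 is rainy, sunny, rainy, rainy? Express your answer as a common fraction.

Day 1 is given. For each transition, use the conditional probability from the current state:
P(sunny | rainy) = 5/7; P(rainy | sunny) = 1/3; P(rainy | rainy) = 2/7.
P = 5/7 × 1/3 × 2/7 = 10/147.

10/147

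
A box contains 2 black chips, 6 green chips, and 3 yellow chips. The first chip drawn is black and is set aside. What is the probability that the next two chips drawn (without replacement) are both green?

With the first chip removed, 6 green remain out of 10.
P = 6/10 × 5/9 = 30/90 = 1/3.

1/3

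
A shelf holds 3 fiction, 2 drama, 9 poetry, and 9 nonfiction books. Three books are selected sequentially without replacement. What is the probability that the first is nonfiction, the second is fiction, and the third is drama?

Each draw changes the counts, so multiply the conditional probabilities along the sequence:
P = 9/23 × 3/22 × 2/21 = 54/10626 = 9/1771.

9/1771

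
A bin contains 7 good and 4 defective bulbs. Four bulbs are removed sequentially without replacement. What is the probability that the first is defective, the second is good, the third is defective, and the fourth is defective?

Each draw changes the counts, so multiply the conditional probabilities along the sequence:
P = 4/11 × 7/10 × 3/9 × 2/8 = 168/7920 = 7/330.

7/330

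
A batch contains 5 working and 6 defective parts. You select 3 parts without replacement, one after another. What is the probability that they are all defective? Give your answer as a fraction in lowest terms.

4/33

P(every draw is defective) = 6/11 × 5/10 × 4/9 = 120/990 = 4/33.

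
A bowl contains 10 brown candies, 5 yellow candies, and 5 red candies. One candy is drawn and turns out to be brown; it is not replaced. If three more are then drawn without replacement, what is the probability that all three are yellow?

With the first candy removed, 5 yellow remain out of 19.
P = 5/19 × 4/18 × 3/17 = 60/5814 = 10/969.

10/969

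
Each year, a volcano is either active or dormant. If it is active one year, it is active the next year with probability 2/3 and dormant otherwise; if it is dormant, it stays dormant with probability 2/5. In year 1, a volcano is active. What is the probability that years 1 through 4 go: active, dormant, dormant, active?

2/25

Year 1 is given. For each transition, use the conditional probability from the current state:
P(dormant | active) = 1/3; P(dormant | dormant) = 2/5; P(active | dormant) = 3/5.
P = 1/3 × 2/5 × 3/5 = 6/75 = 2/25.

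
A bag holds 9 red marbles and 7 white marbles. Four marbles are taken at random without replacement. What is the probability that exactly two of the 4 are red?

One ordering (red drawn first) has probability 9/16 × 8/15 × 7/14 × 6/13 = 3024/43680 = 9/130.
There are C(4,2) = 6 such orderings, each equally likely, so P = 6 × 9/130 = 27/65.

27/65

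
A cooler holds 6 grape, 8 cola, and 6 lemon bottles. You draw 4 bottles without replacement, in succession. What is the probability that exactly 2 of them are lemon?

91/323

One ordering (lemon drawn first) has probability 6/20 × 5/19 × 14/18 × 13/17 = 5460/116280 = 91/1938.
There are C(4,2) = 6 such orderings, each equally likely, so P = 6 × 91/1938 = 91/323.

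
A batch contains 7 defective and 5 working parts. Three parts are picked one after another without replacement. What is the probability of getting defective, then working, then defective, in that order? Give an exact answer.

7/44

Chain rule:
P = 7/12 × 5/11 × 6/10 = 210/1320 = 7/44.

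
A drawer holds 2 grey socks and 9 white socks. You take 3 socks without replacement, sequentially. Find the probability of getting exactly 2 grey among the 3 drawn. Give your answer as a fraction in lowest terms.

3/55

One ordering (grey drawn first) has probability 2/11 × 1/10 × 9/9 = 18/990 = 1/55.
There are C(3,2) = 3 such orderings, each equally likely, so P = 3 × 1/55 = 3/55.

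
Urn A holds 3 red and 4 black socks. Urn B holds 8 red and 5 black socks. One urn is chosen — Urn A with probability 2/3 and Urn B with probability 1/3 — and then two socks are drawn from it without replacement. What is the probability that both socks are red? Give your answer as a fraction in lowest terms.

From Urn A: P(both red) = (3/7)(2/6) = 1/7.
From Urn B: P(both red) = (8/13)(7/12) = 14/39.
Total probability = (2/3)(1/7) + (1/3)(14/39) = 176/819.

176/819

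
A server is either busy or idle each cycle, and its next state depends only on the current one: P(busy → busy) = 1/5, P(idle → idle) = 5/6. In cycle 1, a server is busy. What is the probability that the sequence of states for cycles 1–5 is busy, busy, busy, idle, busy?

2/375

Cycle 1 is given. For each transition, use the conditional probability from the current state:
P(busy | busy) = 1/5; P(busy | busy) = 1/5; P(idle | busy) = 4/5; P(busy | idle) = 1/6.
P = 1/5 × 1/5 × 4/5 × 1/6 = 4/750 = 2/375.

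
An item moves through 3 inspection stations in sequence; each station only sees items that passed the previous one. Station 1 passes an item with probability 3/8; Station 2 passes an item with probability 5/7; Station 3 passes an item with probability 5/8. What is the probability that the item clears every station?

75/448

Multiplying along the chain,
P = 3/8 × 5/7 × 5/8 = 75/448.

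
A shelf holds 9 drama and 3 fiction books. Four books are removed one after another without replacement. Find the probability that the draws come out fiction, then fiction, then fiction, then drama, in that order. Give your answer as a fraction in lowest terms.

Chain rule:
P = 3/12 × 2/11 × 1/10 × 9/9 = 54/11880 = 1/220.

1/220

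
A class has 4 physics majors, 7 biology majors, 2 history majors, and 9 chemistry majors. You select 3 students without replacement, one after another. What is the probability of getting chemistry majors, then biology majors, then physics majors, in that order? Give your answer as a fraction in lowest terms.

Each draw changes the counts, so multiply the conditional probabilities along the sequence:
P = 9/22 × 7/21 × 4/20 = 252/9240 = 3/110.

3/110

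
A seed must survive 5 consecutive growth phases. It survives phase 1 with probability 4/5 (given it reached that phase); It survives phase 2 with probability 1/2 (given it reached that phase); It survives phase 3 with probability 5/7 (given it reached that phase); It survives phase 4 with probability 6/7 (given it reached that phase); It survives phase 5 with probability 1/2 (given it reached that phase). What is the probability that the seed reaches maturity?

6/49

Multiplying along the chain,
P = 4/5 × 1/2 × 5/7 × 6/7 × 1/2 = 120/980 = 6/49.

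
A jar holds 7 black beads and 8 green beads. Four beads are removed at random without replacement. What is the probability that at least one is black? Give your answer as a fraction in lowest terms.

P(no black) = 8/15 × 7/14 × 6/13 × 5/12 = 1680/32760 = 2/39.
P(at least one) = 1 − 2/39 = 37/39.

37/39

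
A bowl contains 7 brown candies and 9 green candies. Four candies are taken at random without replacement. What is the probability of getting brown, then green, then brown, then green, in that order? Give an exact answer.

9/130

Each draw changes the counts, so multiply the conditional probabilities along the sequence:
P = 7/16 × 9/15 × 6/14 × 8/13 = 3024/43680 = 9/130.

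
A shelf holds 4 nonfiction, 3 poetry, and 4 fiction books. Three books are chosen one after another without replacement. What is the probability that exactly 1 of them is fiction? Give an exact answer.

One ordering (fiction drawn first) has probability 4/11 × 7/10 × 6/9 = 168/990 = 28/165.
There are C(3,1) = 3 such orderings, each equally likely, so P = 3 × 28/165 = 28/55.

28/55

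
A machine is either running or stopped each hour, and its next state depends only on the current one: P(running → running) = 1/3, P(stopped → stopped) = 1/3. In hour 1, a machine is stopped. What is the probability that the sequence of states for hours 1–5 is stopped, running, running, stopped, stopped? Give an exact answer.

Hour 1 is given. For each transition, use the conditional probability from the current state:
P(running | stopped) = 2/3; P(running | running) = 1/3; P(stopped | running) = 2/3; P(stopped | stopped) = 1/3.
P = 2/3 × 1/3 × 2/3 × 1/3 = 4/81.

4/81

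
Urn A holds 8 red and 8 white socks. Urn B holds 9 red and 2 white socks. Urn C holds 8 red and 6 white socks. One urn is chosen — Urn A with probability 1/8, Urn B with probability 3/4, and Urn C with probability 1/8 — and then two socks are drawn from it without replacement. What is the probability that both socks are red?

From Urn A: P(both red) = (8/16)(7/15) = 7/30.
From Urn B: P(both red) = (9/11)(8/10) = 36/55.
From Urn C: P(both red) = (8/14)(7/13) = 4/13.
Total probability = (1/8)(7/30) + (3/4)(36/55) + (1/8)(4/13) = 19169/34320.

19169/34320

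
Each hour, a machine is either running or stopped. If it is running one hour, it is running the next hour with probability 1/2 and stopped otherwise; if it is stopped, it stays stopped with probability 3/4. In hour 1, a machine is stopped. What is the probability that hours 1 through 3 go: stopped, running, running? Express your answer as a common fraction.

1/8

Hour 1 is given. For each transition, use the conditional probability from the current state:
P(running | stopped) = 1/4; P(running | running) = 1/2.
P = 1/4 × 1/2 = 1/8.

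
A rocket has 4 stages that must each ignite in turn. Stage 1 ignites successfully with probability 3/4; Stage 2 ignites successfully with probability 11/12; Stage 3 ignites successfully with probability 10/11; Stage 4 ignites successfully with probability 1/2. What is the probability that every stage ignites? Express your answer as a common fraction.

Each stage is reached only if all earlier stages succeed, so
P = 3/4 × 11/12 × 10/11 × 1/2 = 330/1056 = 5/16.

5/16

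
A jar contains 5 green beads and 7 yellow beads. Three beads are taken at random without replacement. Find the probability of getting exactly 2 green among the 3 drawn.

One ordering (green drawn first) has probability 5/12 × 4/11 × 7/10 = 140/1320 = 7/66.
There are C(3,2) = 3 such orderings, each equally likely, so P = 3 × 7/66 = 7/22.

7/22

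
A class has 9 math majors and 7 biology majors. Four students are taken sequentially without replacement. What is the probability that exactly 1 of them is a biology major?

One ordering (a biology major drawn first) has probability 7/16 × 9/15 × 8/14 × 7/13 = 3528/43680 = 21/260.
There are C(4,1) = 4 such orderings, each equally likely, so P = 4 × 21/260 = 21/65.

21/65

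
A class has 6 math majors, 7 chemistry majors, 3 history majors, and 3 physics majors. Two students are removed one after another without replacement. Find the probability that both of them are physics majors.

P = 3/19 × 2/18 = 6/342 = 1/57.

1/57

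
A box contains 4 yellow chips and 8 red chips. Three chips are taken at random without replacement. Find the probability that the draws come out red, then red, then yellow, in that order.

28/165

Each draw changes the counts, so multiply the conditional probabilities along the sequence:
P = 8/12 × 7/11 × 4/10 = 224/1320 = 28/165.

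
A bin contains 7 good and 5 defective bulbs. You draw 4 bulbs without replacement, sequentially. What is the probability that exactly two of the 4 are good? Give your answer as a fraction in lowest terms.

14/33

One ordering (good drawn first) has probability 7/12 × 6/11 × 5/10 × 4/9 = 840/11880 = 7/99.
There are C(4,2) = 6 such orderings, each equally likely, so P = 6 × 7/99 = 14/33.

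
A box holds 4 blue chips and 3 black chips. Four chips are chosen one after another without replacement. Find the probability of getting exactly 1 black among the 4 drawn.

12/35

One ordering (black drawn first) has probability 3/7 × 4/6 × 3/5 × 2/4 = 72/840 = 3/35.
There are C(4,1) = 4 such orderings, each equally likely, so P = 4 × 3/35 = 12/35.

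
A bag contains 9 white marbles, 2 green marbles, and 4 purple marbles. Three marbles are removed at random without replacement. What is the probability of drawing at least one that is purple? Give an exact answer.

P(no purple) = 11/15 × 10/14 × 9/13 = 990/2730 = 33/91.
P(at least one) = 1 − 33/91 = 58/91.

58/91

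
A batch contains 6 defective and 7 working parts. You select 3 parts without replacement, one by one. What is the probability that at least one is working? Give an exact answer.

133/143

P(no working) = 6/13 × 5/12 × 4/11 = 120/1716 = 10/143.
P(at least one) = 1 − 10/143 = 133/143.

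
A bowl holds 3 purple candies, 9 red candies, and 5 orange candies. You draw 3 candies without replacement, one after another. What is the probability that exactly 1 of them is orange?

One ordering (orange drawn first) has probability 5/17 × 12/16 × 11/15 = 660/4080 = 11/68.
There are C(3,1) = 3 such orderings, each equally likely, so P = 3 × 11/68 = 33/68.

33/68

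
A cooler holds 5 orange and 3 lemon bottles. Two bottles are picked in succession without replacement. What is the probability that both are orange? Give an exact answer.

5/14

P = 5/8 × 4/7 = 20/56 = 5/14.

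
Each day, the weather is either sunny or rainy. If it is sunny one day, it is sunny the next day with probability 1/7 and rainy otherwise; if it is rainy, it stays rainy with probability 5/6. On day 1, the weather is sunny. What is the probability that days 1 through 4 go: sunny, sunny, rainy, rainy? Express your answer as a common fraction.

Day 1 is given. For each transition, use the conditional probability from the current state:
P(sunny | sunny) = 1/7; P(rainy | sunny) = 6/7; P(rainy | rainy) = 5/6.
P = 1/7 × 6/7 × 5/6 = 30/294 = 5/49.

5/49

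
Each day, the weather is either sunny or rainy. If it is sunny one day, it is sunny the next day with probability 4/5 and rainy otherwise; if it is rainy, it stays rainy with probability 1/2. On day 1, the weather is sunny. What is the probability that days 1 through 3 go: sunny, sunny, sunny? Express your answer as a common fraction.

Day 1 is given. For each transition, use the conditional probability from the current state:
P(sunny | sunny) = 4/5; P(sunny | sunny) = 4/5.
P = 4/5 × 4/5 = 16/25.

16/25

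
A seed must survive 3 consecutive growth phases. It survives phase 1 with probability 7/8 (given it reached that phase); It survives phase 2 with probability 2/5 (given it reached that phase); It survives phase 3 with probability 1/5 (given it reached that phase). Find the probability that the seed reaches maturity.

Multiplying along the chain,
P = 7/8 × 2/5 × 1/5 = 14/200 = 7/100.

7/100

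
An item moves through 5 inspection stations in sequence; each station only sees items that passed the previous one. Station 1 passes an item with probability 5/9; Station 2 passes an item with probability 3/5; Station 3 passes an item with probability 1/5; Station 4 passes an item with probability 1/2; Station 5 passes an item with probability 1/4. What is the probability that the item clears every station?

1/120

Each stage is reached only if all earlier stages succeed, so
P = 5/9 × 3/5 × 1/5 × 1/2 × 1/4 = 15/1800 = 1/120.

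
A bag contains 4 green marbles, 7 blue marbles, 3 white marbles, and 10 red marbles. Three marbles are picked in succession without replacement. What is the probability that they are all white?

P = 3/24 × 2/23 × 1/22 = 6/12144 = 1/2024.

1/2024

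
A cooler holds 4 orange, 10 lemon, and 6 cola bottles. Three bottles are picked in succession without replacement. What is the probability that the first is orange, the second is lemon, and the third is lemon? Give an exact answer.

1/19

Each draw changes the counts, so multiply the conditional probabilities along the sequence:
P = 4/20 × 10/19 × 9/18 = 360/6840 = 1/19.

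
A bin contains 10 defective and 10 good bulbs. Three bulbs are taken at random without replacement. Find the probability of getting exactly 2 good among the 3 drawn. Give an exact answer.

One ordering (good drawn first) has probability 10/20 × 9/19 × 10/18 = 900/6840 = 5/38.
There are C(3,2) = 3 such orderings, each equally likely, so P = 3 × 5/38 = 15/38.

15/38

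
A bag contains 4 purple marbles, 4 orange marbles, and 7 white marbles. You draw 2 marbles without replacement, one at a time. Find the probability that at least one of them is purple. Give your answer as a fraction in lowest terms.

10/21

P(no purple) = 11/15 × 10/14 = 110/210 = 11/21.
P(at least one) = 1 − 11/21 = 10/21.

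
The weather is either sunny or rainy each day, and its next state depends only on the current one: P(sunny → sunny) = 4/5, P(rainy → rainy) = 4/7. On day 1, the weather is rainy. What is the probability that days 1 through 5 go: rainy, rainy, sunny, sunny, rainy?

Day 1 is given. For each transition, use the conditional probability from the current state:
P(rainy | rainy) = 4/7; P(sunny | rainy) = 3/7; P(sunny | sunny) = 4/5; P(rainy | sunny) = 1/5.
P = 4/7 × 3/7 × 4/5 × 1/5 = 48/1225.

48/1225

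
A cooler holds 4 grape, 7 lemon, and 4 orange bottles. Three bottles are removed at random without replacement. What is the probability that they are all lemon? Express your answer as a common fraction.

1/13

P = 7/15 × 6/14 × 5/13 = 210/2730 = 1/13.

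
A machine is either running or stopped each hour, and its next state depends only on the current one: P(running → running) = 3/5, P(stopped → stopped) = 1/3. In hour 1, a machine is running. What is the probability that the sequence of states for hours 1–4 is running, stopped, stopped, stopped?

Hour 1 is given. For each transition, use the conditional probability from the current state:
P(stopped | running) = 2/5; P(stopped | stopped) = 1/3; P(stopped | stopped) = 1/3.
P = 2/5 × 1/3 × 1/3 = 2/45.

2/45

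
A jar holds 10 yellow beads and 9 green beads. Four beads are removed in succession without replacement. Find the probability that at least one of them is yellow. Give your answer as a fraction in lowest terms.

P(no yellow) = 9/19 × 8/18 × 7/17 × 6/16 = 3024/93024 = 21/646.
P(at least one) = 1 − 21/646 = 625/646.

625/646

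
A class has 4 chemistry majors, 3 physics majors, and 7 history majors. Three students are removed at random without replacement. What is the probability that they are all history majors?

P = 7/14 × 6/13 × 5/12 = 210/2184 = 5/52.

5/52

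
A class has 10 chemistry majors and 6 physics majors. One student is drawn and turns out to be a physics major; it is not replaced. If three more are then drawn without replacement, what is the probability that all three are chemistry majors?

24/91

After the first draw, 10 of the remaining 15 students are chemistry majors.
P = 10/15 × 9/14 × 8/13 = 720/2730 = 24/91.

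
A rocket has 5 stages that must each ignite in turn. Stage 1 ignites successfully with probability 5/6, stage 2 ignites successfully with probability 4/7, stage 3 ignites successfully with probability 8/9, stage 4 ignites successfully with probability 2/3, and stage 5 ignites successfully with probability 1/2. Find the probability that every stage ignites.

80/567

Multiplying along the chain,
P = 5/6 × 4/7 × 8/9 × 2/3 × 1/2 = 320/2268 = 80/567.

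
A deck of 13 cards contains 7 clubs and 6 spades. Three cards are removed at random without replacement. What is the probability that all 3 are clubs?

P(all clubs) = 7/13 × 6/12 × 5/11 = 210/1716 = 35/286.

35/286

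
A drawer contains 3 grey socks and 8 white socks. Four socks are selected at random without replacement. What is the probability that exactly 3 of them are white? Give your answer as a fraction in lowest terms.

One ordering (white drawn first) has probability 8/11 × 7/10 × 6/9 × 3/8 = 1008/7920 = 7/55.
There are C(4,3) = 4 such orderings, each equally likely, so P = 4 × 7/55 = 28/55.

28/55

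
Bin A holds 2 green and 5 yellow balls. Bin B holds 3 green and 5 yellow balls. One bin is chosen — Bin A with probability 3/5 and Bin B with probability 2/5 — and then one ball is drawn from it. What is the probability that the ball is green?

9/28

From Bin A: P(green) = 2/7.
From Bin B: P(green) = 3/8.
Total probability = (3/5)(2/7) + (2/5)(3/8) = 9/28.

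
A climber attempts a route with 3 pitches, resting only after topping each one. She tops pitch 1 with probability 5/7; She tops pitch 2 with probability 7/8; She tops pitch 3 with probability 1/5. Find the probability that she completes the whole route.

1/8

Each stage is reached only if all earlier stages succeed, so
P = 5/7 × 7/8 × 1/5 = 35/280 = 1/8.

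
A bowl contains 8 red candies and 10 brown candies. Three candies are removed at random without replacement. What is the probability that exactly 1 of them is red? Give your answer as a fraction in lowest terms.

15/34

One ordering (red drawn first) has probability 8/18 × 10/17 × 9/16 = 720/4896 = 5/34.
There are C(3,1) = 3 such orderings, each equally likely, so P = 3 × 5/34 = 15/34.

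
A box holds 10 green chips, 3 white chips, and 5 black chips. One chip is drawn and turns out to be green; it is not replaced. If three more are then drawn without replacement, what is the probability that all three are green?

21/170

After the first draw, 9 of the remaining 17 chips are green.
P = 9/17 × 8/16 × 7/15 = 504/4080 = 21/170.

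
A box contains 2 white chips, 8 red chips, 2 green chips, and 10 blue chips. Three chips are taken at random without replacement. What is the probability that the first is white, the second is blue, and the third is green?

1/231

Chain rule:
P = 2/22 × 10/21 × 2/20 = 40/9240 = 1/231.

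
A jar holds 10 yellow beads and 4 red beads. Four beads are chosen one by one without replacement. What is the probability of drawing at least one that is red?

P(no red) = 10/14 × 9/13 × 8/12 × 7/11 = 5040/24024 = 30/143.
P(at least one) = 1 − 30/143 = 113/143.

113/143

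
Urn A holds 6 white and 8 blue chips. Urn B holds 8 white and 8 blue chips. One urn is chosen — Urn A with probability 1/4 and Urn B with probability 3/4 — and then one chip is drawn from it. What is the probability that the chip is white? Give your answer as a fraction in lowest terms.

27/56

From Urn A: P(white) = 6/14.
From Urn B: P(white) = 8/16.
Total probability = (1/4)(6/14) + (3/4)(8/16) = 27/56.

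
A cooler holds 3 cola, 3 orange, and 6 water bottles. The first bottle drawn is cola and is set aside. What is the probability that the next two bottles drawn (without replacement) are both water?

After the first draw, 6 of the remaining 11 bottles are water.
P = 6/11 × 5/10 = 30/110 = 3/11.

3/11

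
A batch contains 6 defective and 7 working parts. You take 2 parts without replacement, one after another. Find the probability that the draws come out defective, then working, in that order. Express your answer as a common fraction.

7/26

Multiply the probability of each draw given the previous ones:
P = 6/13 × 7/12 = 42/156 = 7/26.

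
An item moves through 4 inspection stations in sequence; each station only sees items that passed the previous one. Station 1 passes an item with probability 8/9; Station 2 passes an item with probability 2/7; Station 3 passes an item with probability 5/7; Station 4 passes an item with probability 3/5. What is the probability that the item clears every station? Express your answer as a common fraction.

16/147

The events are sequential, so multiply the conditional probabilities:
P = 8/9 × 2/7 × 5/7 × 3/5 = 240/2205 = 16/147.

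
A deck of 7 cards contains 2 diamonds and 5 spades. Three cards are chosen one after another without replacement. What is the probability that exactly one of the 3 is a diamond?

One ordering (a diamond drawn first) has probability 2/7 × 5/6 × 4/5 = 40/210 = 4/21.
There are C(3,1) = 3 such orderings, each equally likely, so P = 3 × 4/21 = 4/7.

4/7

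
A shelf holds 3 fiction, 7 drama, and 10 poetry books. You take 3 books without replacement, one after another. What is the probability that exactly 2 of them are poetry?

One ordering (poetry drawn first) has probability 10/20 × 9/19 × 10/18 = 900/6840 = 5/38.
There are C(3,2) = 3 such orderings, each equally likely, so P = 3 × 5/38 = 15/38.

15/38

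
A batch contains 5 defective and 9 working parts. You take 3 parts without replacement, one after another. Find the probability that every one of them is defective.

5/182

P(every draw is defective) = 5/14 × 4/13 × 3/12 = 60/2184 = 5/182.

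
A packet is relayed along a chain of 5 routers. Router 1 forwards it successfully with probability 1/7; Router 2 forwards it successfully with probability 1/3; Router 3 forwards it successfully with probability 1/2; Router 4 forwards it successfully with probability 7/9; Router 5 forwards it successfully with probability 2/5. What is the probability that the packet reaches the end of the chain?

1/135

Each stage is reached only if all earlier stages succeed, so
P = 1/7 × 1/3 × 1/2 × 7/9 × 2/5 = 14/1890 = 1/135.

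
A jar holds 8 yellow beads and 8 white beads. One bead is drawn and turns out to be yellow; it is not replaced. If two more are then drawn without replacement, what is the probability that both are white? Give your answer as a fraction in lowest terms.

With the first bead removed, 8 white remain out of 15.
P = 8/15 × 7/14 = 56/210 = 4/15.

4/15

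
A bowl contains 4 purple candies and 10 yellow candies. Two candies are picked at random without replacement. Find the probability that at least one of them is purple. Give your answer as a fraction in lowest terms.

P(no purple) = 10/14 × 9/13 = 90/182 = 45/91.
P(at least one) = 1 − 45/91 = 46/91.

46/91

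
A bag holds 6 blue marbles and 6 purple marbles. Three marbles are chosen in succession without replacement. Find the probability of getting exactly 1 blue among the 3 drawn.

9/22

One ordering (blue drawn first) has probability 6/12 × 6/11 × 5/10 = 180/1320 = 3/22.
There are C(3,1) = 3 such orderings, each equally likely, so P = 3 × 3/22 = 9/22.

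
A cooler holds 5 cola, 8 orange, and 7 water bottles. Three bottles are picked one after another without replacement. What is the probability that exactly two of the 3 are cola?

5/38

One ordering (cola drawn first) has probability 5/20 × 4/19 × 15/18 = 300/6840 = 5/114.
There are C(3,2) = 3 such orderings, each equally likely, so P = 3 × 5/114 = 5/38.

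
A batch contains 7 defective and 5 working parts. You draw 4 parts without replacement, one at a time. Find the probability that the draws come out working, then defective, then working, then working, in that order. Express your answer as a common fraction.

7/198

Chain rule:
P = 5/12 × 7/11 × 4/10 × 3/9 = 420/11880 = 7/198.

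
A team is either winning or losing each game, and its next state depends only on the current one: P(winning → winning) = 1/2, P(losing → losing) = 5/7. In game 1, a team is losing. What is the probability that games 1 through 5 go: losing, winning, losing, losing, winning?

10/343

Game 1 is given. For each transition, use the conditional probability from the current state:
P(winning | losing) = 2/7; P(losing | winning) = 1/2; P(losing | losing) = 5/7; P(winning | losing) = 2/7.
P = 2/7 × 1/2 × 5/7 × 2/7 = 20/686 = 10/343.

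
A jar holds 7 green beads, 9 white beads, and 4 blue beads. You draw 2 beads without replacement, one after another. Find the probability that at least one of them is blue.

P(no blue) = 16/20 × 15/19 = 240/380 = 12/19.
P(at least one) = 1 − 12/19 = 7/19.

7/19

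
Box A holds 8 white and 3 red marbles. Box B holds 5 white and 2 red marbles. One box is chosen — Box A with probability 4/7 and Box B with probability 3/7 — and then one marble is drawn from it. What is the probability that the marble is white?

389/539

From Box A: P(white) = 8/11.
From Box B: P(white) = 5/7.
Total probability = (4/7)(8/11) + (3/7)(5/7) = 389/539.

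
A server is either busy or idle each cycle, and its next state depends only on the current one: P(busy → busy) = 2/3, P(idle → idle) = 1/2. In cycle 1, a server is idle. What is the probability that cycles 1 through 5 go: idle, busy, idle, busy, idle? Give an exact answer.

1/36

Cycle 1 is given. For each transition, use the conditional probability from the current state:
P(busy | idle) = 1/2; P(idle | busy) = 1/3; P(busy | idle) = 1/2; P(idle | busy) = 1/3.
P = 1/2 × 1/3 × 1/2 × 1/3 = 1/36.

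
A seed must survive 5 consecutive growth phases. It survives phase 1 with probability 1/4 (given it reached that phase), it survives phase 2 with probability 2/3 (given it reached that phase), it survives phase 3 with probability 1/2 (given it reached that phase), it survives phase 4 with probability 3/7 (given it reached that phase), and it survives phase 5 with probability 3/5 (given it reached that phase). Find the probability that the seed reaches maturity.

3/140

Each stage is reached only if all earlier stages succeed, so
P = 1/4 × 2/3 × 1/2 × 3/7 × 3/5 = 18/840 = 3/140.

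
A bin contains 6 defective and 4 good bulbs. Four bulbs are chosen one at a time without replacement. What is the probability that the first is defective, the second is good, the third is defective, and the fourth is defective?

2/21

Chain rule:
P = 6/10 × 4/9 × 5/8 × 4/7 = 480/5040 = 2/21.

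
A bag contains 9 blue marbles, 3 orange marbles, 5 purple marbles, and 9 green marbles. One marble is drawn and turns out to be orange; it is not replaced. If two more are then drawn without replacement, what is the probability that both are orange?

After the first draw, 2 of the remaining 25 marbles are orange.
P = 2/25 × 1/24 = 2/600 = 1/300.

1/300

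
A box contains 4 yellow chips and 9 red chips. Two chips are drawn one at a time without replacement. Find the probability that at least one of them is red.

12/13

P(no red) = 4/13 × 3/12 = 12/156 = 1/13.
P(at least one) = 1 − 1/13 = 12/13.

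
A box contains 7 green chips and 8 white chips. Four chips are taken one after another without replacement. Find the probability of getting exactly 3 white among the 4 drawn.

56/195

One ordering (white drawn first) has probability 8/15 × 7/14 × 6/13 × 7/12 = 2352/32760 = 14/195.
There are C(4,3) = 4 such orderings, each equally likely, so P = 4 × 14/195 = 56/195.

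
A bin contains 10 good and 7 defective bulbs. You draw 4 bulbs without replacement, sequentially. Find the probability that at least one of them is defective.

P(no defective) = 10/17 × 9/16 × 8/15 × 7/14 = 5040/57120 = 3/34.
P(at least one) = 1 − 3/34 = 31/34.

31/34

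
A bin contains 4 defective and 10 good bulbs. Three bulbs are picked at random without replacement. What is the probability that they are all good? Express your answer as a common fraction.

P = 10/14 × 9/13 × 8/12 = 720/2184 = 30/91.

30/91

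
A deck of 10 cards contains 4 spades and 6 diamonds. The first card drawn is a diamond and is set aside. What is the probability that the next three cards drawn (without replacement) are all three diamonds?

5/42

After the first draw, 5 of the remaining 9 cards are diamonds.
P = 5/9 × 4/8 × 3/7 = 60/504 = 5/42.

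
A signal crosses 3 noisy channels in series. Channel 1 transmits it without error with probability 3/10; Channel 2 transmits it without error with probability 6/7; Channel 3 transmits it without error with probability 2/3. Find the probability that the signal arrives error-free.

6/35

Multiplying along the chain,
P = 3/10 × 6/7 × 2/3 = 36/210 = 6/35.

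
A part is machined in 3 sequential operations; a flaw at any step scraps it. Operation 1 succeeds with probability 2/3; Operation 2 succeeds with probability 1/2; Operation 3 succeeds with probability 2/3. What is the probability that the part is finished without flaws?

The events are sequential, so multiply the conditional probabilities:
P = 2/3 × 1/2 × 2/3 = 4/18 = 2/9.

2/9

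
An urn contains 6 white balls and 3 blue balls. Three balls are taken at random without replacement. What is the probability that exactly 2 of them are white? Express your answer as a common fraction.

One ordering (white drawn first) has probability 6/9 × 5/8 × 3/7 = 90/504 = 5/28.
There are C(3,2) = 3 such orderings, each equally likely, so P = 3 × 5/28 = 15/28.

15/28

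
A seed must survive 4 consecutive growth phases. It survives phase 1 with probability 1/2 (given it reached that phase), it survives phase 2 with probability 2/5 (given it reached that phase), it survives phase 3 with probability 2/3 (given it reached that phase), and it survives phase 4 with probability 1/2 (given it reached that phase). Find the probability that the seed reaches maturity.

The events are sequential, so multiply the conditional probabilities:
P = 1/2 × 2/5 × 2/3 × 1/2 = 4/60 = 1/15.

1/15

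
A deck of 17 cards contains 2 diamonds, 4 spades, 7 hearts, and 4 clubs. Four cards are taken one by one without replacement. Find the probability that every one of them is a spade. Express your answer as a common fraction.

P = 4/17 × 3/16 × 2/15 × 1/14 = 24/57120 = 1/2380.

1/2380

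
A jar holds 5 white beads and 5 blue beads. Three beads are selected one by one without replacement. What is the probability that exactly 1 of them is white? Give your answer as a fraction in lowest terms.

One ordering (white drawn first) has probability 5/10 × 5/9 × 4/8 = 100/720 = 5/36.
There are C(3,1) = 3 such orderings, each equally likely, so P = 3 × 5/36 = 5/12.

5/12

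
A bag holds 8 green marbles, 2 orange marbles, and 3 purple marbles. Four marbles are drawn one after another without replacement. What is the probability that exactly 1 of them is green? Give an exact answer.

16/143

One ordering (green drawn first) has probability 8/13 × 5/12 × 4/11 × 3/10 = 480/17160 = 4/143.
There are C(4,1) = 4 such orderings, each equally likely, so P = 4 × 4/143 = 16/143.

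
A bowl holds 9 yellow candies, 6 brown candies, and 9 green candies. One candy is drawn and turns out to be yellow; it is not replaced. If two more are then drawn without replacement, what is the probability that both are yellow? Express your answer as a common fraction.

28/253

With the first candy removed, 8 yellow remain out of 23.
P = 8/23 × 7/22 = 56/506 = 28/253.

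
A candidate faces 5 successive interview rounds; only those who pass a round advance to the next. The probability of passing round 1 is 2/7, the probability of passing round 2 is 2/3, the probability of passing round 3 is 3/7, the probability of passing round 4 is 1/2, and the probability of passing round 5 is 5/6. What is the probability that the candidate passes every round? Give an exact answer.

The events are sequential, so multiply the conditional probabilities:
P = 2/7 × 2/3 × 3/7 × 1/2 × 5/6 = 60/1764 = 5/147.

5/147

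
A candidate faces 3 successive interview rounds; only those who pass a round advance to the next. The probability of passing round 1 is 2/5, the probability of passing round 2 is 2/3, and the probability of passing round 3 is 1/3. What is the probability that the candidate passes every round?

Each stage is reached only if all earlier stages succeed, so
P = 2/5 × 2/3 × 1/3 = 4/45.

4/45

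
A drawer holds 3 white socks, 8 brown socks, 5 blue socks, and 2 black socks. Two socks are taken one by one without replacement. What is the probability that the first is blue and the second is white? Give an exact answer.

5/102

Each draw changes the counts, so multiply the conditional probabilities along the sequence:
P = 5/18 × 3/17 = 15/306 = 5/102.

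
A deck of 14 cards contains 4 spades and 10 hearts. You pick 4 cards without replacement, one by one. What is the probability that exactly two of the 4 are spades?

270/1001

One ordering (spades drawn first) has probability 4/14 × 3/13 × 10/12 × 9/11 = 1080/24024 = 45/1001.
There are C(4,2) = 6 such orderings, each equally likely, so P = 6 × 45/1001 = 270/1001.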